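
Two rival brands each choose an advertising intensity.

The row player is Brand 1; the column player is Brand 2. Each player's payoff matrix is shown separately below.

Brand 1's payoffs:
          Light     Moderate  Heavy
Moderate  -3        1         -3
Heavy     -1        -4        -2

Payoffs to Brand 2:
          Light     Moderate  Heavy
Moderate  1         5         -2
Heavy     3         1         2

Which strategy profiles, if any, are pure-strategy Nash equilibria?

Brand 1 against Light: payoffs -3, -1 → best response Heavy.
Brand 1 against Moderate: payoffs 1, -4 → best response Moderate.
Brand 1 against Heavy: payoffs -3, -2 → best response Heavy.
Brand 2 against Moderate: payoffs 1, 5, -2 → best response Moderate.
Brand 2 against Heavy: payoffs 3, 1, 2 → best response Light.
Mutual best responses: (Moderate, Moderate); (Heavy, Light).

The pure Nash equilibria are (Moderate, Moderate), (Heavy, Light).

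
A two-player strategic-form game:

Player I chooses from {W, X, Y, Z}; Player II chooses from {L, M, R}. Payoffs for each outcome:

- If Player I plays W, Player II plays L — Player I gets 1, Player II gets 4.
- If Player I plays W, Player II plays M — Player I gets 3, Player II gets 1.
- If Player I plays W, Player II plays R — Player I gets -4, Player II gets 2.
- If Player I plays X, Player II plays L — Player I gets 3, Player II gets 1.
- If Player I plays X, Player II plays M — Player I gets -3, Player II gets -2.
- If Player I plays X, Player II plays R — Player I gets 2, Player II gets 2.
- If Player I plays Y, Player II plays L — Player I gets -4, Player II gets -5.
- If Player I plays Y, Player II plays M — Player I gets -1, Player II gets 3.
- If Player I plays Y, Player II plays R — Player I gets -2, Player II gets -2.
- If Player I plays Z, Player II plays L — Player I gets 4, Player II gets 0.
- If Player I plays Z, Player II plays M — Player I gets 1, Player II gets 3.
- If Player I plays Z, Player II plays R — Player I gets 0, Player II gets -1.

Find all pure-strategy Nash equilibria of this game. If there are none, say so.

Player I against L: payoffs 1, 3, -4, 4 → best response Z.
Player I against M: payoffs 3, -3, -1, 1 → best response W.
Player I against R: payoffs -4, 2, -2, 0 → best response X.
Player II against W: payoffs 4, 1, 2 → best response L.
Player II against X: payoffs 1, -2, 2 → best response R.
Player II against Y: payoffs -5, 3, -2 → best response M.
Player II against Z: payoffs 0, 3, -1 → best response M.
Mutual best responses: (X, R).

The unique pure-strategy Nash equilibrium is (X, R).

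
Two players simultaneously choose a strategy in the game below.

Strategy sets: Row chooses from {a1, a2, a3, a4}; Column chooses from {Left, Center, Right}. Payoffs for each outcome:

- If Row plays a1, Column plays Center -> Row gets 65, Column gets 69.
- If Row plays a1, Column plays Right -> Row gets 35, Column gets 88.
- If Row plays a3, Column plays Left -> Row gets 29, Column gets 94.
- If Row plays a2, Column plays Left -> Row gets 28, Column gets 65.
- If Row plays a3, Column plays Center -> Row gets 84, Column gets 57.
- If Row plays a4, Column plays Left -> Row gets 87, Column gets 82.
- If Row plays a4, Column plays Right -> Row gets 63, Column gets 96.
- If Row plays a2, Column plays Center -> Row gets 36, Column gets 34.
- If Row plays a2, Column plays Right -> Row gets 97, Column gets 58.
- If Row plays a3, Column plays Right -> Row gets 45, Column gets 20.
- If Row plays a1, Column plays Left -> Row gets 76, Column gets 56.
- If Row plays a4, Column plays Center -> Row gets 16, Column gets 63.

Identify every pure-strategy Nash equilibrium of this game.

This game has no pure Nash equilibrium.

For each strategy profile, look for a profitable unilateral deviation.
(a1, Left): Row can switch to a4 (76 → 87). Not NE.
(a1, Center): Row can switch to a3 (65 → 84). Not NE.
(a1, Right): Row can switch to a2 (35 → 97). Not NE.
(a2, Left): Row can switch to a1 (28 → 76). Not NE.
(a2, Center): Row can switch to a1 (36 → 65). Not NE.
(a2, Right): Column can switch to Left (58 → 65). Not NE.
(a3, Left): Row can switch to a1 (29 → 76). Not NE.
(a3, Center): Column can switch to Left (57 → 94). Not NE.
(a3, Right): Row can switch to a2 (45 → 97). Not NE.
(a4, Left): Column can switch to Right (82 → 96). Not NE.
(a4, Center): Row can switch to a1 (16 → 65). Not NE.
(a4, Right): Row can switch to a2 (63 → 97). Not NE.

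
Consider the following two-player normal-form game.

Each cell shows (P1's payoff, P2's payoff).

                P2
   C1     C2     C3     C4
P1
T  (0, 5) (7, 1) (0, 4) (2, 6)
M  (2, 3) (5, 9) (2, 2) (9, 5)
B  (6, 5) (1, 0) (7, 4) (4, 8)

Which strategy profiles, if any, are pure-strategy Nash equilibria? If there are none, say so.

Check each profile: it is a Nash equilibrium iff no player can strictly gain by switching unilaterally.
(T, C1): P1 can switch to M (0 → 2). Not NE.
(T, C2): P2 can switch to C1 (1 → 5). Not NE.
(T, C3): P1 can switch to M (0 → 2). Not NE.
(T, C4): P1 can switch to M (2 → 9). Not NE.
(M, C1): P1 can switch to B (2 → 6). Not NE.
(M, C2): P1 can switch to T (5 → 7). Not NE.
(M, C3): P1 can switch to B (2 → 7). Not NE.
(M, C4): P2 can switch to C2 (5 → 9). Not NE.
(The remaining 4 profiles each have a profitable deviation by the same check.)

No pure-strategy Nash equilibrium.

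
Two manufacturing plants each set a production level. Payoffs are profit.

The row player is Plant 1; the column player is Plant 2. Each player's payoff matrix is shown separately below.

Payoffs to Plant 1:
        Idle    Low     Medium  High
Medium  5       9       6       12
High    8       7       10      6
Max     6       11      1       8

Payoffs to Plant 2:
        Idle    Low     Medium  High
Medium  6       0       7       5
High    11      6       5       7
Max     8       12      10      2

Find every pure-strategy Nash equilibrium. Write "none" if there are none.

The pure Nash equilibria are (High, Idle) and (Max, Low).

Plant 1 against Idle: payoffs 5, 8, 6 → best response High.
Plant 1 against Low: payoffs 9, 7, 11 → best response Max.
Plant 1 against Medium: payoffs 6, 10, 1 → best response High.
Plant 1 against High: payoffs 12, 6, 8 → best response Medium.
Plant 2 against Medium: payoffs 6, 0, 7, 5 → best response Medium.
Plant 2 against High: payoffs 11, 6, 5, 7 → best response Idle.
Plant 2 against Max: payoffs 8, 12, 10, 2 → best response Low.
Mutual best responses: (High, Idle); (Max, Low).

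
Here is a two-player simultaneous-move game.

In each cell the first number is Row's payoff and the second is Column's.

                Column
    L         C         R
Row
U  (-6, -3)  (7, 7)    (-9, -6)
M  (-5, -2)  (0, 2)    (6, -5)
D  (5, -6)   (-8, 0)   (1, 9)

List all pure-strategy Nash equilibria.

Row against L: payoffs -6, -5, 5 → best response D.
Row against C: payoffs 7, 0, -8 → best response U.
Row against R: payoffs -9, 6, 1 → best response M.
Column against U: payoffs -3, 7, -6 → best response C.
Column against M: payoffs -2, 2, -5 → best response C.
Column against D: payoffs -6, 0, 9 → best response R.
Mutual best responses: (U, C).

The unique pure-strategy Nash equilibrium is (U, C).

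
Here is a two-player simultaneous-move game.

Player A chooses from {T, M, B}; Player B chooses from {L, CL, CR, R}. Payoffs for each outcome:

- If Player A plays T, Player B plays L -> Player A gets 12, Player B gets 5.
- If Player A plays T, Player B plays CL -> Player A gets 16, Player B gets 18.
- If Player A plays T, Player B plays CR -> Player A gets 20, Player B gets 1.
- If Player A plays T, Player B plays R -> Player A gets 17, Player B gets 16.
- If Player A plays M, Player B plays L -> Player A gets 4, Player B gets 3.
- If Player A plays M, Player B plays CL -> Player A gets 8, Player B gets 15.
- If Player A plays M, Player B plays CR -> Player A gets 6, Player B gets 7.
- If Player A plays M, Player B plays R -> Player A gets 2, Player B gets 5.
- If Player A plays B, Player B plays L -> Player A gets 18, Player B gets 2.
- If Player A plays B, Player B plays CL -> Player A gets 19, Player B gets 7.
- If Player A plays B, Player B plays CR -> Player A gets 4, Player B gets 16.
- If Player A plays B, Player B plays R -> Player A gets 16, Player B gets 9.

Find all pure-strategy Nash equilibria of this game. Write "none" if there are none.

(T, L): Player A can switch to B (12 → 18). Not NE.
(T, CL): Player A can switch to B (16 → 19). Not NE.
(T, CR): Player B can switch to L (1 → 5). Not NE.
(T, R): Player B can switch to CL (16 → 18). Not NE.
(M, L): Player A can switch to T (4 → 12). Not NE.
(M, CL): Player A can switch to T (8 → 16). Not NE.
(M, CR): Player A can switch to T (6 → 20). Not NE.
(M, R): Player A can switch to T (2 → 17). Not NE.
(The remaining 4 profiles each have a profitable deviation by the same check.)

none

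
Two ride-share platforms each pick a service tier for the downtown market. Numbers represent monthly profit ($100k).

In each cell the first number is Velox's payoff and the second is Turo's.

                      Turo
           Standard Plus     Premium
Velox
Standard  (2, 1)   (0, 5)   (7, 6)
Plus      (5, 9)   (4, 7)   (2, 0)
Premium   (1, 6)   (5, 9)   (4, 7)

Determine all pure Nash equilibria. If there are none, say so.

(Standard, Premium); (Plus, Standard); (Premium, Plus)

(Standard, Standard): Velox can switch to Plus (2 → 5). Not NE.
(Standard, Plus): Velox can switch to Plus (0 → 4). Not NE.
(Standard, Premium): Velox gets 7, best alternative 4; Turo gets 6, best alternative 5. No profitable deviation — NE.
(Plus, Standard): Velox gets 5, best alternative 2; Turo gets 9, best alternative 7. No profitable deviation — NE.
(Plus, Plus): Velox can switch to Premium (4 → 5). Not NE.
(Plus, Premium): Velox can switch to Standard (2 → 7). Not NE.
(Premium, Standard): Velox can switch to Standard (1 → 2). Not NE.
(Premium, Plus): Velox gets 5, best alternative 4; Turo gets 9, best alternative 7. No profitable deviation — NE.
(Premium, Premium): Velox can switch to Standard (4 → 7). Not NE.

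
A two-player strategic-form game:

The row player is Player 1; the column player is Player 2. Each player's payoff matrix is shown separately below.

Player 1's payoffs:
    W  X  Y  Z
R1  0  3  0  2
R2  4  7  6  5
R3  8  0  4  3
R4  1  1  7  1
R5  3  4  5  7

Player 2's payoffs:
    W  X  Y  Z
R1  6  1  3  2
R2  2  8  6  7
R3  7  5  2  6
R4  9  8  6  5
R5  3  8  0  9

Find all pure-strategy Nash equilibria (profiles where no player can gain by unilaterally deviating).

The pure Nash equilibria are (R2, X); (R3, W); (R5, Z).

Check each profile: it is a Nash equilibrium iff no player can strictly gain by switching unilaterally.
(R1, W): Player 1 can switch to R2 (0 → 4). Not NE.
(R1, X): Player 1 can switch to R2 (3 → 7). Not NE.
(R1, Y): Player 1 can switch to R2 (0 → 6). Not NE.
(R1, Z): Player 1 can switch to R2 (2 → 5). Not NE.
(R2, W): Player 1 can switch to R3 (4 → 8). Not NE.
(R2, X): Player 1 gets 7, best alternative 4; Player 2 gets 8, best alternative 7. No profitable deviation — NE.
(R2, Y): Player 1 can switch to R4 (6 → 7). Not NE.
(R2, Z): Player 1 can switch to R5 (5 → 7). Not NE.
(R3, W): Player 1 gets 8, best alternative 4; Player 2 gets 7, best alternative 6. No profitable deviation — NE.
(R3, X): Player 1 can switch to R1 (0 → 3). Not NE.
(R5, Z): Player 1 gets 7, best alternative 5; Player 2 gets 9, best alternative 8. No profitable deviation — NE.
(The remaining 9 profiles each have a profitable deviation by the same check.)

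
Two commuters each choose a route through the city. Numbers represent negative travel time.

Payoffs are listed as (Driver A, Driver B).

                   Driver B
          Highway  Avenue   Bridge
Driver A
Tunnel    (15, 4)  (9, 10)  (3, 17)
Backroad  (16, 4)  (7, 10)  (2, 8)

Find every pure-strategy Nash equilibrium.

(Tunnel, Highway): Driver A can switch to Backroad (15 → 16). Not NE.
(Tunnel, Avenue): Driver B can switch to Bridge (10 → 17). Not NE.
(Tunnel, Bridge): Driver A gets 3, best alternative 2; Driver B gets 17, best alternative 10. No profitable deviation — NE.
(Backroad, Highway): Driver B can switch to Avenue (4 → 10). Not NE.
(Backroad, Avenue): Driver A can switch to Tunnel (7 → 9). Not NE.
(Backroad, Bridge): Driver A can switch to Tunnel (2 → 3). Not NE.

(Tunnel, Bridge)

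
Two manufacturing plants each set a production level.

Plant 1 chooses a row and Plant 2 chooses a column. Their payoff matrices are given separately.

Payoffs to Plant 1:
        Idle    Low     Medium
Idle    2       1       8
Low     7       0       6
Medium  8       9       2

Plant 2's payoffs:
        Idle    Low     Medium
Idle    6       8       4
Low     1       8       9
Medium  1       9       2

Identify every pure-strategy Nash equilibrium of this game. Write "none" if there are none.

Pure NE: (Medium, Low)

(Idle, Idle): Plant 1 can switch to Low (2 → 7). Not NE.
(Idle, Low): Plant 1 can switch to Medium (1 → 9). Not NE.
(Idle, Medium): Plant 2 can switch to Idle (4 → 6). Not NE.
(Low, Idle): Plant 1 can switch to Medium (7 → 8). Not NE.
(Low, Low): Plant 1 can switch to Idle (0 → 1). Not NE.
(Low, Medium): Plant 1 can switch to Idle (6 → 8). Not NE.
(Medium, Idle): Plant 2 can switch to Low (1 → 9). Not NE.
(Medium, Low): Plant 1 gets 9, best alternative 1; Plant 2 gets 9, best alternative 2. No profitable deviation — NE.
(Medium, Medium): Plant 1 can switch to Idle (2 → 8). Not NE.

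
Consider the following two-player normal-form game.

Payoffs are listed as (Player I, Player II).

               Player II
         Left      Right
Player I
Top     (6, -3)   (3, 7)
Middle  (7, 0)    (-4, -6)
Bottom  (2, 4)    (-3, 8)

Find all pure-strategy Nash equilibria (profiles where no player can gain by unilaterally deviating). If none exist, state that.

(Top, Right), (Middle, Left)

For each player, find the best response to each opponent profile; mutual best responses are the pure NE.
Player I against Left: payoffs 6, 7, 2 → best response Middle.
Player I against Right: payoffs 3, -4, -3 → best response Top.
Player II against Top: payoffs -3, 7 → best response Right.
Player II against Middle: payoffs 0, -6 → best response Left.
Player II against Bottom: payoffs 4, 8 → best response Right.
Mutual best responses: (Top, Right); (Middle, Left).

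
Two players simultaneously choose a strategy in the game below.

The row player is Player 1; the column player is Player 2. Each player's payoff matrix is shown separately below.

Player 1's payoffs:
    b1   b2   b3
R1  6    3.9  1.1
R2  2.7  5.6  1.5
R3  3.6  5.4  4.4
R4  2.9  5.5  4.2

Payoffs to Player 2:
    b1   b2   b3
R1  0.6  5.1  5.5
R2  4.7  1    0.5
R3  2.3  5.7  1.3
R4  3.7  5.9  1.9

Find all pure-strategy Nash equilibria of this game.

Player 1 against b1: payoffs 6, 2.7, 3.6, 2.9 → best response R1.
Player 1 against b2: payoffs 3.9, 5.6, 5.4, 5.5 → best response R2.
Player 1 against b3: payoffs 1.1, 1.5, 4.4, 4.2 → best response R3.
Player 2 against R1: payoffs 0.6, 5.1, 5.5 → best response b3.
Player 2 against R2: payoffs 4.7, 1, 0.5 → best response b1.
Player 2 against R3: payoffs 2.3, 5.7, 1.3 → best response b2.
Player 2 against R4: payoffs 3.7, 5.9, 1.9 → best response b2.
No profile is a mutual best response for all players.

This game has no pure Nash equilibrium.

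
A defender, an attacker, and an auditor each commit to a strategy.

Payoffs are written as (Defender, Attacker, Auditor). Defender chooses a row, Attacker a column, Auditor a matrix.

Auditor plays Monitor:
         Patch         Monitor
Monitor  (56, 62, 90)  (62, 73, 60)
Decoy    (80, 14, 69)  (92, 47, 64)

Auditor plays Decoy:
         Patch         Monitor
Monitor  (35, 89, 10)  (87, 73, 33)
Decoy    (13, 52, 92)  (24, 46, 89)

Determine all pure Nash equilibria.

(Monitor, Patch, Monitor): Defender can switch to Decoy (56 → 80). Not NE.
(Monitor, Patch, Decoy): Auditor can switch to Monitor (10 → 90). Not NE.
(Monitor, Monitor, Monitor): Defender can switch to Decoy (62 → 92). Not NE.
(Monitor, Monitor, Decoy): Attacker can switch to Patch (73 → 89). Not NE.
(Decoy, Patch, Monitor): Attacker can switch to Monitor (14 → 47). Not NE.
(Decoy, Patch, Decoy): Defender can switch to Monitor (13 → 35). Not NE.
(The remaining 2 profiles each have a profitable deviation by the same check.)

No pure-strategy Nash equilibrium.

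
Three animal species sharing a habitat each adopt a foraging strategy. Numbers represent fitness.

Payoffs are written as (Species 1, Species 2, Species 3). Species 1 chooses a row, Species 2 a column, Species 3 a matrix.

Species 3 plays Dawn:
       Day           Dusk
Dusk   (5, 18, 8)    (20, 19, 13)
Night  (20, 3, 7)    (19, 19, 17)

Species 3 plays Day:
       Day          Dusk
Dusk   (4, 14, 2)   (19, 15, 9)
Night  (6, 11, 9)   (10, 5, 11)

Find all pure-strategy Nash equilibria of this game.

Species 1 against (Day, Dawn): payoffs 5, 20 → best response Night.
Species 1 against (Day, Day): payoffs 4, 6 → best response Night.
Species 1 against (Dusk, Dawn): payoffs 20, 19 → best response Dusk.
Species 1 against (Dusk, Day): payoffs 19, 10 → best response Dusk.
Species 2 against (Dusk, Dawn): payoffs 18, 19 → best response Dusk.
Species 2 against (Dusk, Day): payoffs 14, 15 → best response Dusk.
Species 2 against (Night, Dawn): payoffs 3, 19 → best response Dusk.
Species 2 against (Night, Day): payoffs 11, 5 → best response Day.
Species 3 against (Dusk, Day): payoffs 8, 2 → best response Dawn.
Species 3 against (Dusk, Dusk): payoffs 13, 9 → best response Dawn.
Species 3 against (Night, Day): payoffs 7, 9 → best response Day.
Species 3 against (Night, Dusk): payoffs 17, 11 → best response Dawn.
Mutual best responses: (Dusk, Dusk, Dawn); (Night, Day, Day).

The pure Nash equilibria are (Dusk, Dusk, Dawn), (Night, Day, Day).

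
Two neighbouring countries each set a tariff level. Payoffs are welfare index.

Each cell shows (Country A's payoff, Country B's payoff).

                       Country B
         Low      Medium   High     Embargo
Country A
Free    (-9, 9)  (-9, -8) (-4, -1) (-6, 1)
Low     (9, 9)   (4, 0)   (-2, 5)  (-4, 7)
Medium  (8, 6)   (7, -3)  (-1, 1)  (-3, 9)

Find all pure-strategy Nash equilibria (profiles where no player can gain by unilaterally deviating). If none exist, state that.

The pure Nash equilibria are (Low, Low), (Medium, Embargo).

Country A against Low: payoffs -9, 9, 8 → best response Low.
Country A against Medium: payoffs -9, 4, 7 → best response Medium.
Country A against High: payoffs -4, -2, -1 → best response Medium.
Country A against Embargo: payoffs -6, -4, -3 → best response Medium.
Country B against Free: payoffs 9, -8, -1, 1 → best response Low.
Country B against Low: payoffs 9, 0, 5, 7 → best response Low.
Country B against Medium: payoffs 6, -3, 1, 9 → best response Embargo.
Mutual best responses: (Low, Low); (Medium, Embargo).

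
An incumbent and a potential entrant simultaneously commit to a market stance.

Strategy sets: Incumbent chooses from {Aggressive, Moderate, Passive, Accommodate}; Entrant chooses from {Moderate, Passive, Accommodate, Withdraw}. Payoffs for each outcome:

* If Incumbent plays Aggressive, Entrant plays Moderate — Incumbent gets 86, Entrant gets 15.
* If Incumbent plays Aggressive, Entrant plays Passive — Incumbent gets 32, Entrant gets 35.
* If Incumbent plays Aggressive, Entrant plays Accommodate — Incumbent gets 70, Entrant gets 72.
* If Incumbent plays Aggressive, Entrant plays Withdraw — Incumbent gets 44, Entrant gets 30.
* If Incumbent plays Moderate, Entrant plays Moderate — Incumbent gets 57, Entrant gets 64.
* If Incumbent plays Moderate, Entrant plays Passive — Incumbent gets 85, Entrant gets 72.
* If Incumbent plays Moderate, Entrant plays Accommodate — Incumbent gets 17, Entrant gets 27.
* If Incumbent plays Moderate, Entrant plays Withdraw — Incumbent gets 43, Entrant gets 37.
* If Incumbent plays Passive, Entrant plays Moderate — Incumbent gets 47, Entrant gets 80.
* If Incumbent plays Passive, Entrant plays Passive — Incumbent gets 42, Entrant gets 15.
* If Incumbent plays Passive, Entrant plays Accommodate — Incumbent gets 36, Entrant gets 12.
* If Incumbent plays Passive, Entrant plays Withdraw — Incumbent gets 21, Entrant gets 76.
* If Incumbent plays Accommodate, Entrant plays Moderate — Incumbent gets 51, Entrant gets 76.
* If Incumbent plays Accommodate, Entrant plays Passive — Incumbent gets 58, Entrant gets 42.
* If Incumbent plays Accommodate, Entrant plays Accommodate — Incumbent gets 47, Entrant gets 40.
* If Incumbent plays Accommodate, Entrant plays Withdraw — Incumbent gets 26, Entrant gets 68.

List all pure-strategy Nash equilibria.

(Aggressive, Accommodate) and (Moderate, Passive)

Incumbent against Moderate: payoffs 86, 57, 47, 51 → best response Aggressive.
Incumbent against Passive: payoffs 32, 85, 42, 58 → best response Moderate.
Incumbent against Accommodate: payoffs 70, 17, 36, 47 → best response Aggressive.
Incumbent against Withdraw: payoffs 44, 43, 21, 26 → best response Aggressive.
Entrant against Aggressive: payoffs 15, 35, 72, 30 → best response Accommodate.
Entrant against Moderate: payoffs 64, 72, 27, 37 → best response Passive.
Entrant against Passive: payoffs 80, 15, 12, 76 → best response Moderate.
Entrant against Accommodate: payoffs 76, 42, 40, 68 → best response Moderate.
Mutual best responses: (Aggressive, Accommodate); (Moderate, Passive).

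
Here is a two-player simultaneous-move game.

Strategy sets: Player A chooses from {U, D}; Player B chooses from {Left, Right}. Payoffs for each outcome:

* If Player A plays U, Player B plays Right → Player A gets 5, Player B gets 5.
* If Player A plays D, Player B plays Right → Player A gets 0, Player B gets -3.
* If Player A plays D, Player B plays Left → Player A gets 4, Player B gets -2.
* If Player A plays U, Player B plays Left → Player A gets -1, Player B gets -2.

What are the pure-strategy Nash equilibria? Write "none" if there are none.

Check each profile: it is a Nash equilibrium iff no player can strictly gain by switching unilaterally.
(U, Left): Player A can switch to D (-1 → 4). Not NE.
(U, Right): Player A gets 5, best alternative 0; Player B gets 5, best alternative -2. No profitable deviation — NE.
(D, Left): Player A gets 4, best alternative -1; Player B gets -2, best alternative -3. No profitable deviation — NE.
(D, Right): Player A can switch to U (0 → 5). Not NE.

The pure Nash equilibria are (U, Right) and (D, Left).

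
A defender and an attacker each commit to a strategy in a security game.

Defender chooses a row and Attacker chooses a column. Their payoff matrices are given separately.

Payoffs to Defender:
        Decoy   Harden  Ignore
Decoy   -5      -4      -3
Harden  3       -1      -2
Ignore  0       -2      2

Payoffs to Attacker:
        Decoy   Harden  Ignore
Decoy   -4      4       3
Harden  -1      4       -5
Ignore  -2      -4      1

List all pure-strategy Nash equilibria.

(Harden, Harden) and (Ignore, Ignore)

Check each profile: it is a Nash equilibrium iff no player can strictly gain by switching unilaterally.
(Decoy, Decoy): Defender can switch to Harden (-5 → 3). Not NE.
(Decoy, Harden): Defender can switch to Harden (-4 → -1). Not NE.
(Decoy, Ignore): Defender can switch to Harden (-3 → -2). Not NE.
(Harden, Decoy): Attacker can switch to Harden (-1 → 4). Not NE.
(Harden, Harden): Defender gets -1, best alternative -2; Attacker gets 4, best alternative -1. No profitable deviation — NE.
(Harden, Ignore): Defender can switch to Ignore (-2 → 2). Not NE.
(Ignore, Decoy): Defender can switch to Harden (0 → 3). Not NE.
(Ignore, Ignore): Defender gets 2, best alternative -2; Attacker gets 1, best alternative -2. No profitable deviation — NE.
(The remaining 1 profile has a profitable deviation by the same check.)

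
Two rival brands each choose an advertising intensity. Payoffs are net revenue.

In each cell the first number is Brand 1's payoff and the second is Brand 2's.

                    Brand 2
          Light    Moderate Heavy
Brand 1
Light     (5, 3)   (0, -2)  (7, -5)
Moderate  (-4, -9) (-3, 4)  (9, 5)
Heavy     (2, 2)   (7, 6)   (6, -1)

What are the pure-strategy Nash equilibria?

(Light, Light): Brand 1 gets 5, best alternative 2; Brand 2 gets 3, best alternative -2. No profitable deviation — NE.
(Light, Moderate): Brand 1 can switch to Heavy (0 → 7). Not NE.
(Light, Heavy): Brand 1 can switch to Moderate (7 → 9). Not NE.
(Moderate, Light): Brand 1 can switch to Light (-4 → 5). Not NE.
(Moderate, Moderate): Brand 1 can switch to Light (-3 → 0). Not NE.
(Moderate, Heavy): Brand 1 gets 9, best alternative 7; Brand 2 gets 5, best alternative 4. No profitable deviation — NE.
(Heavy, Light): Brand 1 can switch to Light (2 → 5). Not NE.
(Heavy, Moderate): Brand 1 gets 7, best alternative 0; Brand 2 gets 6, best alternative 2. No profitable deviation — NE.
(Heavy, Heavy): Brand 1 can switch to Light (6 → 7). Not NE.

The pure Nash equilibria are (Light, Light); (Moderate, Heavy); (Heavy, Moderate).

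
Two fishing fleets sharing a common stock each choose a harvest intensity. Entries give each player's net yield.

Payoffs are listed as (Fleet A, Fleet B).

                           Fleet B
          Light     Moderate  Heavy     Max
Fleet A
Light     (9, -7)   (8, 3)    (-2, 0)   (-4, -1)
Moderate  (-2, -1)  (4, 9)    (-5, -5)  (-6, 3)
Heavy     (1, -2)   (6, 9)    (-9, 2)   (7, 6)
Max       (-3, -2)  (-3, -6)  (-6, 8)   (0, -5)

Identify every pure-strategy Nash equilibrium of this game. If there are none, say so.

(Light, Light): Fleet B can switch to Moderate (-7 → 3). Not NE.
(Light, Moderate): Fleet A gets 8, best alternative 6; Fleet B gets 3, best alternative 0. No profitable deviation — NE.
(Light, Heavy): Fleet B can switch to Moderate (0 → 3). Not NE.
(Light, Max): Fleet A can switch to Heavy (-4 → 7). Not NE.
(Moderate, Light): Fleet A can switch to Light (-2 → 9). Not NE.
(Moderate, Moderate): Fleet A can switch to Light (4 → 8). Not NE.
(Moderate, Heavy): Fleet A can switch to Light (-5 → -2). Not NE.
(Moderate, Max): Fleet A can switch to Light (-6 → -4). Not NE.
(Heavy, Light): Fleet A can switch to Light (1 → 9). Not NE.
(Heavy, Moderate): Fleet A can switch to Light (6 → 8). Not NE.
(Heavy, Heavy): Fleet A can switch to Light (-9 → -2). Not NE.
(Heavy, Max): Fleet B can switch to Moderate (6 → 9). Not NE.
(Max, Light): Fleet A can switch to Light (-3 → 9). Not NE.
(The remaining 3 profiles each have a profitable deviation by the same check.)

(Light, Moderate)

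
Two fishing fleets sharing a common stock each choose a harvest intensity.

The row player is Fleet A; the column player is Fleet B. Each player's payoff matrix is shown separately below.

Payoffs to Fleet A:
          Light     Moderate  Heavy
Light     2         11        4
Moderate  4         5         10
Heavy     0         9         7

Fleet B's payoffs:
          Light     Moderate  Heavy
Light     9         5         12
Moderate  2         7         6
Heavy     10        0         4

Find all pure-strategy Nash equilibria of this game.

Fleet A against Light: payoffs 2, 4, 0 → best response Moderate.
Fleet A against Moderate: payoffs 11, 5, 9 → best response Light.
Fleet A against Heavy: payoffs 4, 10, 7 → best response Moderate.
Fleet B against Light: payoffs 9, 5, 12 → best response Heavy.
Fleet B against Moderate: payoffs 2, 7, 6 → best response Moderate.
Fleet B against Heavy: payoffs 10, 0, 4 → best response Light.
No profile is a mutual best response for all players.

This game has no pure Nash equilibrium.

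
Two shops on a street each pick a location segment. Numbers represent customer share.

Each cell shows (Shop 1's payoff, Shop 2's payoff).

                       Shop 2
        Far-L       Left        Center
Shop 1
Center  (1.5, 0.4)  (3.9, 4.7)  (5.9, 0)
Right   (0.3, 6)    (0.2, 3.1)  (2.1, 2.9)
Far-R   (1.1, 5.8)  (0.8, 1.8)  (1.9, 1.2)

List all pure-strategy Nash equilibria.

(Center, Left)

Shop 1 against Far-L: payoffs 1.5, 0.3, 1.1 → best response Center.
Shop 1 against Left: payoffs 3.9, 0.2, 0.8 → best response Center.
Shop 1 against Center: payoffs 5.9, 2.1, 1.9 → best response Center.
Shop 2 against Center: payoffs 0.4, 4.7, 0 → best response Left.
Shop 2 against Right: payoffs 6, 3.1, 2.9 → best response Far-L.
Shop 2 against Far-R: payoffs 5.8, 1.8, 1.2 → best response Far-L.
Mutual best responses: (Center, Left).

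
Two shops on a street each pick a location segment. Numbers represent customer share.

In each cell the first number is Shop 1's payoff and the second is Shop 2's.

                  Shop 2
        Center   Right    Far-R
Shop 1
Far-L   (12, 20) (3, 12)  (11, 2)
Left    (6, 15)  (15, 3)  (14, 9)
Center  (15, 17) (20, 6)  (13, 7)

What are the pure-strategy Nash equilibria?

Shop 1 against Center: payoffs 12, 6, 15 → best response Center.
Shop 1 against Right: payoffs 3, 15, 20 → best response Center.
Shop 1 against Far-R: payoffs 11, 14, 13 → best response Left.
Shop 2 against Far-L: payoffs 20, 12, 2 → best response Center.
Shop 2 against Left: payoffs 15, 3, 9 → best response Center.
Shop 2 against Center: payoffs 17, 6, 7 → best response Center.
Mutual best responses: (Center, Center).

(Center, Center)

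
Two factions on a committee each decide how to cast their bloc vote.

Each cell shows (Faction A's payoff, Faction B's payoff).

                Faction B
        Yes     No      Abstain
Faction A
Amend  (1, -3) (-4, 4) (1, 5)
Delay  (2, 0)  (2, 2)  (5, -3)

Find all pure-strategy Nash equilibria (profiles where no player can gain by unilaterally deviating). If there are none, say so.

Faction A against Yes: payoffs 1, 2 → best response Delay.
Faction A against No: payoffs -4, 2 → best response Delay.
Faction A against Abstain: payoffs 1, 5 → best response Delay.
Faction B against Amend: payoffs -3, 4, 5 → best response Abstain.
Faction B against Delay: payoffs 0, 2, -3 → best response No.
Mutual best responses: (Delay, No).

The unique pure-strategy Nash equilibrium is (Delay, No).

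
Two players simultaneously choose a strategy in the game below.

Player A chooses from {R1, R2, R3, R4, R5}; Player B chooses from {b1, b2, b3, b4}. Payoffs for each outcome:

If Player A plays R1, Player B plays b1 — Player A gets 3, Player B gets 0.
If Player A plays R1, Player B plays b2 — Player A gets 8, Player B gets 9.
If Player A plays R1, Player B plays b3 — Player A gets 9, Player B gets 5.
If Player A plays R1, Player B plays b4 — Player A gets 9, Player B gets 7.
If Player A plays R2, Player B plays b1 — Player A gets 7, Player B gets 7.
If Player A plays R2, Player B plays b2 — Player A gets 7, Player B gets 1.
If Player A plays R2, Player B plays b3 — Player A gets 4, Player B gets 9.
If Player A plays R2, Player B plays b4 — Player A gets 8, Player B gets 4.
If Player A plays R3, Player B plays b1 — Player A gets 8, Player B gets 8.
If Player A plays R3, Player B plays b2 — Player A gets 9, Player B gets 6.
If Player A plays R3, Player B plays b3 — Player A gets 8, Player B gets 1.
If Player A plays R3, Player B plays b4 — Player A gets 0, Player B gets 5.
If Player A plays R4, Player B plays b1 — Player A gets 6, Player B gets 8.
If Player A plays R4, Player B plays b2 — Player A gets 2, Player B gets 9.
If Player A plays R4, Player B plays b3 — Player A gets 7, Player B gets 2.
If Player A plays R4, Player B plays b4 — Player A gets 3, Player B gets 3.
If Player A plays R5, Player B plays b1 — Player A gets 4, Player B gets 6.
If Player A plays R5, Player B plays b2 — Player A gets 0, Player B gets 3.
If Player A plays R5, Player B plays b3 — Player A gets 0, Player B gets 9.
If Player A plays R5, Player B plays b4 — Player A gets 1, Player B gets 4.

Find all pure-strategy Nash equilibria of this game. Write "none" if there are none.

The unique pure-strategy Nash equilibrium is (R3, b1).

Player A against b1: payoffs 3, 7, 8, 6, 4 → best response R3.
Player A against b2: payoffs 8, 7, 9, 2, 0 → best response R3.
Player A against b3: payoffs 9, 4, 8, 7, 0 → best response R1.
Player A against b4: payoffs 9, 8, 0, 3, 1 → best response R1.
Player B against R1: payoffs 0, 9, 5, 7 → best response b2.
Player B against R2: payoffs 7, 1, 9, 4 → best response b3.
Player B against R3: payoffs 8, 6, 1, 5 → best response b1.
Player B against R4: payoffs 8, 9, 2, 3 → best response b2.
Player B against R5: payoffs 6, 3, 9, 4 → best response b3.
Mutual best responses: (R3, b1).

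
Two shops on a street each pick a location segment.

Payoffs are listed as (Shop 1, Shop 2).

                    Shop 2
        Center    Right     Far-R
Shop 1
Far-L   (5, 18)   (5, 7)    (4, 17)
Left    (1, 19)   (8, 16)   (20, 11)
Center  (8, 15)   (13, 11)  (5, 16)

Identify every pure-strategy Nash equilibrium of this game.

No pure-strategy Nash equilibrium.

For each strategy profile, look for a profitable unilateral deviation.
(Far-L, Center): Shop 1 can switch to Center (5 → 8). Not NE.
(Far-L, Right): Shop 1 can switch to Left (5 → 8). Not NE.
(Far-L, Far-R): Shop 1 can switch to Left (4 → 20). Not NE.
(Left, Center): Shop 1 can switch to Far-L (1 → 5). Not NE.
(Left, Right): Shop 1 can switch to Center (8 → 13). Not NE.
(Left, Far-R): Shop 2 can switch to Center (11 → 19). Not NE.
(The remaining 3 profiles each have a profitable deviation by the same check.)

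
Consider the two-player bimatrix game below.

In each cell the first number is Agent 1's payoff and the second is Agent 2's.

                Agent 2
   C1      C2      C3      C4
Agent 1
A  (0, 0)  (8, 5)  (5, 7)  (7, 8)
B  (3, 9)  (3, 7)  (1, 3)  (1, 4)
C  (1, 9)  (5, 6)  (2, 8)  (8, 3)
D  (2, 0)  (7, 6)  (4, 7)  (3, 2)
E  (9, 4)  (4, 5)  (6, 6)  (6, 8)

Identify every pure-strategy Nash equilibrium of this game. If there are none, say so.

No pure-strategy Nash equilibrium.

Agent 1 against C1: payoffs 0, 3, 1, 2, 9 → best response E.
Agent 1 against C2: payoffs 8, 3, 5, 7, 4 → best response A.
Agent 1 against C3: payoffs 5, 1, 2, 4, 6 → best response E.
Agent 1 against C4: payoffs 7, 1, 8, 3, 6 → best response C.
Agent 2 against A: payoffs 0, 5, 7, 8 → best response C4.
Agent 2 against B: payoffs 9, 7, 3, 4 → best response C1.
Agent 2 against C: payoffs 9, 6, 8, 3 → best response C1.
Agent 2 against D: payoffs 0, 6, 7, 2 → best response C3.
Agent 2 against E: payoffs 4, 5, 6, 8 → best response C4.
No profile is a mutual best response for all players.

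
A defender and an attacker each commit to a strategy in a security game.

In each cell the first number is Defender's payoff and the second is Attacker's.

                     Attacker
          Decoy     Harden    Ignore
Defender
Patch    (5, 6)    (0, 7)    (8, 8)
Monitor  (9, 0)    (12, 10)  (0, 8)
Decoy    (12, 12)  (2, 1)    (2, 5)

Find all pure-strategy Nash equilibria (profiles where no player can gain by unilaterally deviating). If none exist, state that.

Defender against Decoy: payoffs 5, 9, 12 → best response Decoy.
Defender against Harden: payoffs 0, 12, 2 → best response Monitor.
Defender against Ignore: payoffs 8, 0, 2 → best response Patch.
Attacker against Patch: payoffs 6, 7, 8 → best response Ignore.
Attacker against Monitor: payoffs 0, 10, 8 → best response Harden.
Attacker against Decoy: payoffs 12, 1, 5 → best response Decoy.
Mutual best responses: (Patch, Ignore); (Monitor, Harden); (Decoy, Decoy).

(Patch, Ignore) and (Monitor, Harden) and (Decoy, Decoy)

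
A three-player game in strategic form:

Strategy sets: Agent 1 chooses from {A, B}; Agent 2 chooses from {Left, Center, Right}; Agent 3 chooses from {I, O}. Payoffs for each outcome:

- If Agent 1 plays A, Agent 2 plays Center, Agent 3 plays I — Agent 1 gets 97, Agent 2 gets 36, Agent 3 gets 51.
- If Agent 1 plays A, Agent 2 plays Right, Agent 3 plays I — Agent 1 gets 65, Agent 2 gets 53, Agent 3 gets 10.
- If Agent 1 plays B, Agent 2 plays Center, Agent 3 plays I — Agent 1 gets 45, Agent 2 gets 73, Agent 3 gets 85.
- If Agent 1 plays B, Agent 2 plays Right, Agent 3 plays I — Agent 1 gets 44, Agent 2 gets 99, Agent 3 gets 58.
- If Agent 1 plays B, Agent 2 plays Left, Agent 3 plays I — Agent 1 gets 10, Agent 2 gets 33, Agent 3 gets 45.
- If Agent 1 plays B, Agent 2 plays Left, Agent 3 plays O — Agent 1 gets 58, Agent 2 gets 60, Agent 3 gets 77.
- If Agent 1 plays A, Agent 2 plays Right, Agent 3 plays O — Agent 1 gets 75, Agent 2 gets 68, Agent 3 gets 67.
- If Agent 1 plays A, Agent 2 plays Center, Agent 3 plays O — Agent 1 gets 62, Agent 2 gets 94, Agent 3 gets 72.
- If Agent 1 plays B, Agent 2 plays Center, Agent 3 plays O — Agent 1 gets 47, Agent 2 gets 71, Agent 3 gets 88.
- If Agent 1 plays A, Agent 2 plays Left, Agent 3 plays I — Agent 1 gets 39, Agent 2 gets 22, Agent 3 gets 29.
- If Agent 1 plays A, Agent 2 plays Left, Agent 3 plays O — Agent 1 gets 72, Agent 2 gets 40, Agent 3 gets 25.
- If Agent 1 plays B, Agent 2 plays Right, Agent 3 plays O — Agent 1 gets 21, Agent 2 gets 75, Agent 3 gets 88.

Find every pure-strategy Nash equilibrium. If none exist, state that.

(A, Left, I): Agent 2 can switch to Center (22 → 36). Not NE.
(A, Left, O): Agent 2 can switch to Center (40 → 94). Not NE.
(A, Center, I): Agent 2 can switch to Right (36 → 53). Not NE.
(A, Center, O): Agent 1 gets 62, best alternative 47; Agent 2 gets 94, best alternative 68; Agent 3 gets 72, best alternative 51. No profitable deviation — NE.
(A, Right, I): Agent 3 can switch to O (10 → 67). Not NE.
(A, Right, O): Agent 2 can switch to Center (68 → 94). Not NE.
(B, Left, I): Agent 1 can switch to A (10 → 39). Not NE.
(B, Left, O): Agent 1 can switch to A (58 → 72). Not NE.
(B, Center, I): Agent 1 can switch to A (45 → 97). Not NE.
(B, Center, O): Agent 1 can switch to A (47 → 62). Not NE.
(B, Right, I): Agent 1 can switch to A (44 → 65). Not NE.
(The remaining 1 profile has a profitable deviation by the same check.)

(A, Center, O)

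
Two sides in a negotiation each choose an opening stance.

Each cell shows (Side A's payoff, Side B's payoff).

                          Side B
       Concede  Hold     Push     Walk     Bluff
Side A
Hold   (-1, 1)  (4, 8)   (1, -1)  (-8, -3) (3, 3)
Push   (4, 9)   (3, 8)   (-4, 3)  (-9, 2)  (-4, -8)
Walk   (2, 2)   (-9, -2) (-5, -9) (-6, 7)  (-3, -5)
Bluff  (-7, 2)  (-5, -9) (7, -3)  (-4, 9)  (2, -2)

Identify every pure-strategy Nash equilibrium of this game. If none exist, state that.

Pure-strategy Nash equilibria: (Hold, Hold); (Push, Concede); (Bluff, Walk)

Mark each player's best response to every combination of opponents' strategies; a profile where every player is best-responding is a pure Nash equilibrium.
Side A against Concede: payoffs -1, 4, 2, -7 → best response Push.
Side A against Hold: payoffs 4, 3, -9, -5 → best response Hold.
Side A against Push: payoffs 1, -4, -5, 7 → best response Bluff.
Side A against Walk: payoffs -8, -9, -6, -4 → best response Bluff.
Side A against Bluff: payoffs 3, -4, -3, 2 → best response Hold.
Side B against Hold: payoffs 1, 8, -1, -3, 3 → best response Hold.
Side B against Push: payoffs 9, 8, 3, 2, -8 → best response Concede.
Side B against Walk: payoffs 2, -2, -9, 7, -5 → best response Walk.
Side B against Bluff: payoffs 2, -9, -3, 9, -2 → best response Walk.
Mutual best responses: (Hold, Hold); (Push, Concede); (Bluff, Walk).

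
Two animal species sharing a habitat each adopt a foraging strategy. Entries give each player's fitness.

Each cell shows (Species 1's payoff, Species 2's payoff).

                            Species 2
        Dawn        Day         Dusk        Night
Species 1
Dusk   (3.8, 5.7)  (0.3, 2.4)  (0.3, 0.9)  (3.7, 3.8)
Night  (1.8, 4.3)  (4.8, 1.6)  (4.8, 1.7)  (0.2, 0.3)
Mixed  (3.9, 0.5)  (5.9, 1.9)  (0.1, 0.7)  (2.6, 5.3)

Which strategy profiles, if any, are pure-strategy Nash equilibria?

Species 1 against Dawn: payoffs 3.8, 1.8, 3.9 → best response Mixed.
Species 1 against Day: payoffs 0.3, 4.8, 5.9 → best response Mixed.
Species 1 against Dusk: payoffs 0.3, 4.8, 0.1 → best response Night.
Species 1 against Night: payoffs 3.7, 0.2, 2.6 → best response Dusk.
Species 2 against Dusk: payoffs 5.7, 2.4, 0.9, 3.8 → best response Dawn.
Species 2 against Night: payoffs 4.3, 1.6, 1.7, 0.3 → best response Dawn.
Species 2 against Mixed: payoffs 0.5, 1.9, 0.7, 5.3 → best response Night.
No profile is a mutual best response for all players.

This game has no pure Nash equilibrium.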